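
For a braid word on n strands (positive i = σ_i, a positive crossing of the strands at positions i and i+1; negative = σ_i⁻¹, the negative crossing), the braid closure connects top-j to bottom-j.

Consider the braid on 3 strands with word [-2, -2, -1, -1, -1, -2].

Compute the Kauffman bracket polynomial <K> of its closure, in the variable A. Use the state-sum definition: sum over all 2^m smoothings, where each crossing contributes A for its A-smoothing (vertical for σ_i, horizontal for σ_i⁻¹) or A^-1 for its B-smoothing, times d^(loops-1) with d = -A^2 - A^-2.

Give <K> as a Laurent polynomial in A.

Braid: s2^-1 s2^-1 s1^-1 s1^-1 s1^-1 s2^-1 on 3 strands, 6 crossings.
Writhe w = (#positive) - (#negative) = 0 - 6 = -6.
Computing the Kauffman bracket via state sum. There are 2^6 = 64 states.
For each crossing: s=0 is the vertical smoothing, s=1 horizontal. Crossing k contributes A^(sign_k * (1 - 2*s_k)); loop factor d = -A^2 - A^-2.
Tabulate the states by total A-exponent and number of loops L (A-exp: L × count):
  A^6: L=5 ×1
  A^4: L=4 ×6
  A^2: L=3 ×15
  A^0: L=2 ×18, L=4 ×2
  A^-2: L=1 ×9, L=3 ×6
  A^-4: L=2 ×6
  A^-6: L=3 ×1
Each group contributes A^e * Σ count * d^(L-1):
Powers of d = -A^2 - A^-2: d^2 = A^4 + 2 + A^-4; d^3 = -A^6 - 3*A^2 - 3*A^-2 - A^-6; d^4 = A^8 + 4*A^4 + 6 + 4*A^-4 + A^-8.
  A^6 * (d^4) = A^14 + 4*A^10 + 6*A^6 + 4*A^2 + A^-2
  A^4 * (6*d^3) = -6*A^10 - 18*A^6 - 18*A^2 - 6*A^-2
  A^2 * (15*d^2) = 15*A^6 + 30*A^2 + 15*A^-2
  A^0 * (18*d + 2*d^3) = -2*A^6 - 24*A^2 - 24*A^-2 - 2*A^-6
  A^-2 * (9 + 6*d^2) = 6*A^2 + 21*A^-2 + 6*A^-6
  A^-4 * (6*d) = -6*A^-2 - 6*A^-6
  A^-6 * (d^2) = A^-2 + 2*A^-6 + A^-10
Summing the groups: <K> = A^14 - 2*A^10 + A^6 - 2*A^2 + 2*A^-2 + A^-10

Answer: A^14 - 2*A^10 + A^6 - 2*A^2 + 2*A^-2 + A^-10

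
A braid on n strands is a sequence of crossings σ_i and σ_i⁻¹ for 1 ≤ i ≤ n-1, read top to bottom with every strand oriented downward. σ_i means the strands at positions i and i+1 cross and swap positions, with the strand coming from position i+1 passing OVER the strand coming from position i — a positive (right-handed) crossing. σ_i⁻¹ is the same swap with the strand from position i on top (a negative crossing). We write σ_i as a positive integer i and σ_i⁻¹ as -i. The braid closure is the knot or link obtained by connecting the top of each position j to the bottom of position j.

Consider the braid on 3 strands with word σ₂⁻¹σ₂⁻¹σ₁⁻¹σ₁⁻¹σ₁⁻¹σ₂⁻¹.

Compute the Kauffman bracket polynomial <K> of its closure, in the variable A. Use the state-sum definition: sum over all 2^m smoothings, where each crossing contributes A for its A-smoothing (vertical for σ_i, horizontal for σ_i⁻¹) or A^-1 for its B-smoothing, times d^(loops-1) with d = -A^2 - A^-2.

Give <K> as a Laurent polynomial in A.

A^14 - 2*A^10 + A^6 - 2*A^2 + 2*A^-2 + A^-10

Derivation:
Braid: s2^-1 s2^-1 s1^-1 s1^-1 s1^-1 s2^-1 on 3 strands, 6 crossings.
Writhe w = (#positive) - (#negative) = 0 - 6 = -6.
Enumerate smoothing states for the bracket polynomial. There are 2^6 = 64 states.
For each crossing: s=0 is the vertical smoothing, s=1 horizontal. Crossing k contributes A^(sign_k * (1 - 2*s_k)); loop factor d = -A^2 - A^-2.
Tabulate the states by total A-exponent and number of loops L (A-exp: L × count):
  A^6: L=5 ×1
  A^4: L=4 ×6
  A^2: L=3 ×15
  A^0: L=2 ×18, L=4 ×2
  A^-2: L=1 ×9, L=3 ×6
  A^-4: L=2 ×6
  A^-6: L=3 ×1
Each group contributes A^e * Σ count * d^(L-1):
Powers of d = -A^2 - A^-2: d^2 = A^4 + 2 + A^-4; d^3 = -A^6 - 3*A^2 - 3*A^-2 - A^-6; d^4 = A^8 + 4*A^4 + 6 + 4*A^-4 + A^-8.
  A^6 * (d^4) = A^14 + 4*A^10 + 6*A^6 + 4*A^2 + A^-2
  A^4 * (6*d^3) = -6*A^10 - 18*A^6 - 18*A^2 - 6*A^-2
  A^2 * (15*d^2) = 15*A^6 + 30*A^2 + 15*A^-2
  A^0 * (18*d + 2*d^3) = -2*A^6 - 24*A^2 - 24*A^-2 - 2*A^-6
  A^-2 * (9 + 6*d^2) = 6*A^2 + 21*A^-2 + 6*A^-6
  A^-4 * (6*d) = -6*A^-2 - 6*A^-6
  A^-6 * (d^2) = A^-2 + 2*A^-6 + A^-10
Summing the groups: <K> = A^14 - 2*A^10 + A^6 - 2*A^2 + 2*A^-2 + A^-10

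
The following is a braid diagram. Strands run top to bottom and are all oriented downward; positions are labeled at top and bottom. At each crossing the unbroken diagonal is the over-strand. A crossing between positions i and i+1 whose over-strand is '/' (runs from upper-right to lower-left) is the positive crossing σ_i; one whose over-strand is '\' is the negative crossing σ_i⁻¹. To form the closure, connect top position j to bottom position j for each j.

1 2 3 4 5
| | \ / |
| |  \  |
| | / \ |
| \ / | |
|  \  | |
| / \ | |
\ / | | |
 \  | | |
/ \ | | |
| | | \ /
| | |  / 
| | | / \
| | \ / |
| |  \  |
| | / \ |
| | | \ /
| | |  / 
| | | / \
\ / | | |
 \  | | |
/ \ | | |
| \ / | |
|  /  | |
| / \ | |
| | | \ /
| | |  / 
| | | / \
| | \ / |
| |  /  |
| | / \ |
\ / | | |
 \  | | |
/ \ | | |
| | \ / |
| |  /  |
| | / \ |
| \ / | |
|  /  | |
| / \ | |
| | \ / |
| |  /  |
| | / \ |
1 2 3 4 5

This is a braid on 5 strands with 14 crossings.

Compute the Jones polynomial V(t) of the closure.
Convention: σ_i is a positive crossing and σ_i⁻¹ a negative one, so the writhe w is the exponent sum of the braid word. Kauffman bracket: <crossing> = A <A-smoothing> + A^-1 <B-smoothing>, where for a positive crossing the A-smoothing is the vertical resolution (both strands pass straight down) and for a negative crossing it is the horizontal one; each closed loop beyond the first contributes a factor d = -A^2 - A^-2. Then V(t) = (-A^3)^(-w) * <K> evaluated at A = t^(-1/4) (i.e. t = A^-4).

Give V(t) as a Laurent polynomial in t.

-t^5 + t^4 - 2*t^3 + 4*t^2 - 3*t + 4 - 3*t^-1 + 2*t^-2 - t^-3

Derivation:
Reading the diagram top to bottom ('/'-over between positions i,i+1 = s_i, '\'-over = s_i^-1): braid word = s3^-1 s2^-1 s1^-1 s4 s3^-1 s4 s1^-1 s2 s4 s3 s1^-1 s3 s2 s3.
The presented braid s3^-1 s2^-1 s1^-1 s4 s3^-1 s4 s1^-1 s2 s4 s3 s1^-1 s3 s2 s3 on 5 strands reduces by inverse Markov moves (closure unchanged at each step):
  Deconjugate: the word is γ·β·γ⁻¹ with γ = s3^-1 s2^-1 (prefix) and γ⁻¹ = s2 s3 (suffix); strip both.
Reduced to β = s1^-1 s4 s3^-1 s4 s1^-1 s2 s4 s3 s1^-1 s3 on 5 strands, 10 crossings.
Compute on β:
Braid: s1^-1 s4 s3^-1 s4 s1^-1 s2 s4 s3 s1^-1 s3 on 5 strands, 10 crossings.
Writhe w = (#positive) - (#negative) = 6 - 4 = 2.
Enumerate smoothing states for the bracket polynomial. There are 2^10 = 1024 states.
Smooth each crossing (0=||, 1=⌣⌢); contribution A^(Σ sign_k(1-2s_k)) * d^(L-1).
Tabulate the states by total A-exponent and number of loops L (A-exp: L × count):
  A^10: L=5 ×1
  A^8: L=4 ×7, L=6 ×3
  A^6: L=3 ×18, L=5 ×26, L=7 ×1
  A^4: L=2 ×21, L=4 ×85, L=6 ×14
  A^2: L=1 ×9, L=3 ×137, L=5 ×62, L=7 ×2
  A^0: L=2 ×105, L=4 ×132, L=6 ×15
  A^-2: L=1 ×30, L=3 ×132, L=5 ×47, L=7 ×1
  A^-4: L=2 ×49, L=4 ×65, L=6 ×6
  A^-6: L=3 ×31, L=5 ×14
  A^-8: L=4 ×9, L=6 ×1
  A^-10: L=5 ×1
Each group contributes A^e * Σ count * d^(L-1):
Powers of d = -A^2 - A^-2: d^2 = A^4 + 2 + A^-4; d^3 = -A^6 - 3*A^2 - 3*A^-2 - A^-6; d^4 = A^8 + 4*A^4 + 6 + 4*A^-4 + A^-8; d^5 = -A^10 - 5*A^6 - 10*A^2 - 10*A^-2 - 5*A^-6 - A^-10; d^6 = A^12 + 6*A^8 + 15*A^4 + 20 + 15*A^-4 + 6*A^-8 + A^-12.
  A^10 * (d^4) = A^18 + 4*A^14 + 6*A^10 + 4*A^6 + A^2
  A^8 * (7*d^3 + 3*d^5) = -3*A^18 - 22*A^14 - 51*A^10 - 51*A^6 - 22*A^2 - 3*A^-2
  A^6 * (18*d^2 + 26*d^4 + d^6) = A^18 + 32*A^14 + 137*A^10 + 212*A^6 + 137*A^2 + 32*A^-2 + A^-6
  A^4 * (21*d + 85*d^3 + 14*d^5) = -14*A^14 - 155*A^10 - 416*A^6 - 416*A^2 - 155*A^-2 - 14*A^-6
  A^2 * (9 + 137*d^2 + 62*d^4 + 2*d^6) = 2*A^14 + 74*A^10 + 415*A^6 + 695*A^2 + 415*A^-2 + 74*A^-6 + 2*A^-10
  A^0 * (105*d + 132*d^3 + 15*d^5) = -15*A^10 - 207*A^6 - 651*A^2 - 651*A^-2 - 207*A^-6 - 15*A^-10
  A^-2 * (30 + 132*d^2 + 47*d^4 + d^6) = A^10 + 53*A^6 + 335*A^2 + 596*A^-2 + 335*A^-6 + 53*A^-10 + A^-14
  A^-4 * (49*d + 65*d^3 + 6*d^5) = -6*A^6 - 95*A^2 - 304*A^-2 - 304*A^-6 - 95*A^-10 - 6*A^-14
  A^-6 * (31*d^2 + 14*d^4) = 14*A^2 + 87*A^-2 + 146*A^-6 + 87*A^-10 + 14*A^-14
  A^-8 * (9*d^3 + d^5) = -A^2 - 14*A^-2 - 37*A^-6 - 37*A^-10 - 14*A^-14 - A^-18
  A^-10 * (d^4) = A^-2 + 4*A^-6 + 6*A^-10 + 4*A^-14 + A^-18
Summing the groups: <K> = -A^18 + 2*A^14 - 3*A^10 + 4*A^6 - 3*A^2 + 4*A^-2 - 2*A^-6 + A^-10 - A^-14
Normalise by the writhe: (-A^3)^(-w) = (-A^3)^(-2) = A^-6, so f(A) = A^-6 * <K> = -A^12 + 2*A^8 - 3*A^4 + 4 - 3*A^-4 + 4*A^-8 - 2*A^-12 + A^-16 - A^-20.
Substitute A = t^(-1/4), i.e. A^e → t^(-e/4): V(t) = -t^5 + t^4 - 2*t^3 + 4*t^2 - 3*t + 4 - 3*t^-1 + 2*t^-2 - t^-3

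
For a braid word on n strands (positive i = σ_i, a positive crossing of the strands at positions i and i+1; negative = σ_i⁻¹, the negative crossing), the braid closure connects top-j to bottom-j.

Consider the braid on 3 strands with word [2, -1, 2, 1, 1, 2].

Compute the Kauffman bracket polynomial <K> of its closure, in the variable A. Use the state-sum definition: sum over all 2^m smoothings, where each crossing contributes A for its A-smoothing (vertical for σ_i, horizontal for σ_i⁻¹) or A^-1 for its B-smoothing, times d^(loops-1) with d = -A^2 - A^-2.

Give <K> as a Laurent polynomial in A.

Braid: s2 s1^-1 s2 s1 s1 s2 on 3 strands, 6 crossings.
Writhe w = (#positive) - (#negative) = 5 - 1 = 4.
Computing the Kauffman bracket via state sum. There are 2^6 = 64 states.
Smooth each crossing (0=||, 1=⌣⌢); contribution A^(Σ sign_k(1-2s_k)) * d^(L-1).
Tabulate the states by total A-exponent and number of loops L (A-exp: L × count):
  A^6: L=2 ×1
  A^4: L=1 ×3, L=3 ×3
  A^2: L=2 ×14, L=4 ×1
  A^0: L=1 ×10, L=3 ×10
  A^-2: L=2 ×13, L=4 ×2
  A^-4: L=3 ×6
  A^-6: L=4 ×1
Each group contributes A^e * Σ count * d^(L-1):
Powers of d = -A^2 - A^-2: d^2 = A^4 + 2 + A^-4; d^3 = -A^6 - 3*A^2 - 3*A^-2 - A^-6.
  A^6 * (d) = -A^8 - A^4
  A^4 * (3 + 3*d^2) = 3*A^8 + 9*A^4 + 3
  A^2 * (14*d + d^3) = -A^8 - 17*A^4 - 17 - A^-4
  A^0 * (10 + 10*d^2) = 10*A^4 + 30 + 10*A^-4
  A^-2 * (13*d + 2*d^3) = -2*A^4 - 19 - 19*A^-4 - 2*A^-8
  A^-4 * (6*d^2) = 6 + 12*A^-4 + 6*A^-8
  A^-6 * (d^3) = -1 - 3*A^-4 - 3*A^-8 - A^-12
Summing the groups: <K> = A^8 - A^4 + 2 - A^-4 + A^-8 - A^-12

Answer: A^8 - A^4 + 2 - A^-4 + A^-8 - A^-12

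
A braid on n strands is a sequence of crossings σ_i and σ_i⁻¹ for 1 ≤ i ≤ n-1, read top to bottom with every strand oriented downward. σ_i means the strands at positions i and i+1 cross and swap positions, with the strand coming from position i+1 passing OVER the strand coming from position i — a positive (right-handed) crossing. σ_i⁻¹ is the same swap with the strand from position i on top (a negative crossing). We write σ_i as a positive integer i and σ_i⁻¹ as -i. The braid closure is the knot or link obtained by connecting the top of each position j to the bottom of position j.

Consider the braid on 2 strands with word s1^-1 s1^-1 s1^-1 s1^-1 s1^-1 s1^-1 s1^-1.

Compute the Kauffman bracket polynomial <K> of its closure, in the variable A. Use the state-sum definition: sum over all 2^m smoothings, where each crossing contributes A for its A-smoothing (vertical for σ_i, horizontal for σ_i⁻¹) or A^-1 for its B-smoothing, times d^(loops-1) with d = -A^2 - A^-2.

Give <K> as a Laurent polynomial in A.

A^19 - A^15 + A^11 - A^7 + A^3 - A^-1 - A^-9

Derivation:
Braid: s1^-1 s1^-1 s1^-1 s1^-1 s1^-1 s1^-1 s1^-1 on 2 strands, 7 crossings.
Writhe w = (#positive) - (#negative) = 0 - 7 = -7.
State-sum expansion of <K>. There are 2^7 = 128 states.
Each crossing splits two ways (0=vertical, 1=horizontal). The state's weight is A^(#A-smoothings - #B-smoothings) * d^(loops - 1).
Tabulate the states by total A-exponent and number of loops L (A-exp: L × count):
  A^7: L=7 ×1
  A^5: L=6 ×7
  A^3: L=5 ×21
  A^1: L=4 ×35
  A^-1: L=3 ×35
  A^-3: L=2 ×21
  A^-5: L=1 ×7
  A^-7: L=2 ×1
Each group contributes A^e * Σ count * d^(L-1):
Powers of d = -A^2 - A^-2: d^2 = A^4 + 2 + A^-4; d^3 = -A^6 - 3*A^2 - 3*A^-2 - A^-6; d^4 = A^8 + 4*A^4 + 6 + 4*A^-4 + A^-8; d^5 = -A^10 - 5*A^6 - 10*A^2 - 10*A^-2 - 5*A^-6 - A^-10; d^6 = A^12 + 6*A^8 + 15*A^4 + 20 + 15*A^-4 + 6*A^-8 + A^-12.
  A^7 * (d^6) = A^19 + 6*A^15 + 15*A^11 + 20*A^7 + 15*A^3 + 6*A^-1 + A^-5
  A^5 * (7*d^5) = -7*A^15 - 35*A^11 - 70*A^7 - 70*A^3 - 35*A^-1 - 7*A^-5
  A^3 * (21*d^4) = 21*A^11 + 84*A^7 + 126*A^3 + 84*A^-1 + 21*A^-5
  A^1 * (35*d^3) = -35*A^7 - 105*A^3 - 105*A^-1 - 35*A^-5
  A^-1 * (35*d^2) = 35*A^3 + 70*A^-1 + 35*A^-5
  A^-3 * (21*d) = -21*A^-1 - 21*A^-5
  A^-5 * (7) = 7*A^-5
  A^-7 * (d) = -A^-5 - A^-9
Summing the groups: <K> = A^19 - A^15 + A^11 - A^7 + A^3 - A^-1 - A^-9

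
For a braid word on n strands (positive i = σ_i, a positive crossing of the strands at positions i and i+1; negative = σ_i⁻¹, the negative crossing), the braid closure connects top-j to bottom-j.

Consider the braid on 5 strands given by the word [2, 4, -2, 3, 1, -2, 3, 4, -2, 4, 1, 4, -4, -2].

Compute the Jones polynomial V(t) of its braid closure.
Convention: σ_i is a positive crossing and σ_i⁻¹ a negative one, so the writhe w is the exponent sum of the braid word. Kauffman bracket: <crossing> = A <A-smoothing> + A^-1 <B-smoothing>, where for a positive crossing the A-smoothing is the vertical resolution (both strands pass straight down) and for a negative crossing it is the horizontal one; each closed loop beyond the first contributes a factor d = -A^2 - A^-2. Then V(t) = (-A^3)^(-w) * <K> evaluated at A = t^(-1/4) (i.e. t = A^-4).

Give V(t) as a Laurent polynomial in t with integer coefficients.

The presented braid s2 s4 s2^-1 s3 s1 s2^-1 s3 s4 s2^-1 s4 s1 s4 s4^-1 s2^-1 on 5 strands reduces by inverse Markov moves (closure unchanged at each step):
  Deconjugate: the word is γ·β·γ⁻¹ with γ = s2 (prefix) and γ⁻¹ = s2^-1 (suffix); strip both.
  Deconjugate: the word is γ·β·γ⁻¹ with γ = s4 (prefix) and γ⁻¹ = s4^-1 (suffix); strip both.
Reduced to β = s2^-1 s3 s1 s2^-1 s3 s4 s2^-1 s4 s1 s4 on 5 strands, 10 crossings.
Compute on β:
Braid: s2^-1 s3 s1 s2^-1 s3 s4 s2^-1 s4 s1 s4 on 5 strands, 10 crossings.
Writhe w = (#positive) - (#negative) = 7 - 3 = 4.
Computing the Kauffman bracket via state sum. There are 2^10 = 1024 states.
Smooth each crossing (0=||, 1=⌣⌢); contribution A^(Σ sign_k(1-2s_k)) * d^(L-1).
Tabulate the states by total A-exponent and number of loops L (A-exp: L × count):
  A^10: L=6 ×1
  A^8: L=5 ×10
  A^6: L=4 ×42, L=6 ×3
  A^4: L=3 ×95, L=5 ×24, L=7 ×1
  A^2: L=2 ×117, L=4 ×86, L=6 ×7
  A^0: L=1 ×63, L=3 ×157, L=5 ×32
  A^-2: L=2 ×120, L=4 ×87, L=6 ×3
  A^-4: L=3 ×99, L=5 ×21
  A^-6: L=4 ×43, L=6 ×2
  A^-8: L=5 ×10
  A^-10: L=6 ×1
Each group contributes A^e * Σ count * d^(L-1):
Powers of d = -A^2 - A^-2: d^2 = A^4 + 2 + A^-4; d^3 = -A^6 - 3*A^2 - 3*A^-2 - A^-6; d^4 = A^8 + 4*A^4 + 6 + 4*A^-4 + A^-8; d^5 = -A^10 - 5*A^6 - 10*A^2 - 10*A^-2 - 5*A^-6 - A^-10; d^6 = A^12 + 6*A^8 + 15*A^4 + 20 + 15*A^-4 + 6*A^-8 + A^-12.
  A^10 * (d^5) = -A^20 - 5*A^16 - 10*A^12 - 10*A^8 - 5*A^4 - 1
  A^8 * (10*d^4) = 10*A^16 + 40*A^12 + 60*A^8 + 40*A^4 + 10
  A^6 * (42*d^3 + 3*d^5) = -3*A^16 - 57*A^12 - 156*A^8 - 156*A^4 - 57 - 3*A^-4
  A^4 * (95*d^2 + 24*d^4 + d^6) = A^16 + 30*A^12 + 206*A^8 + 354*A^4 + 206 + 30*A^-4 + A^-8
  A^2 * (117*d + 86*d^3 + 7*d^5) = -7*A^12 - 121*A^8 - 445*A^4 - 445 - 121*A^-4 - 7*A^-8
  A^0 * (63 + 157*d^2 + 32*d^4) = 32*A^8 + 285*A^4 + 569 + 285*A^-4 + 32*A^-8
  A^-2 * (120*d + 87*d^3 + 3*d^5) = -3*A^8 - 102*A^4 - 411 - 411*A^-4 - 102*A^-8 - 3*A^-12
  A^-4 * (99*d^2 + 21*d^4) = 21*A^4 + 183 + 324*A^-4 + 183*A^-8 + 21*A^-12
  A^-6 * (43*d^3 + 2*d^5) = -2*A^4 - 53 - 149*A^-4 - 149*A^-8 - 53*A^-12 - 2*A^-16
  A^-8 * (10*d^4) = 10 + 40*A^-4 + 60*A^-8 + 40*A^-12 + 10*A^-16
  A^-10 * (d^5) = -1 - 5*A^-4 - 10*A^-8 - 10*A^-12 - 5*A^-16 - A^-20
Summing the groups: <K> = -A^20 + 3*A^16 - 4*A^12 + 8*A^8 - 10*A^4 + 10 - 10*A^-4 + 8*A^-8 - 5*A^-12 + 3*A^-16 - A^-20
Normalise by the writhe: (-A^3)^(-w) = (-A^3)^(-4) = A^-12, so f(A) = A^-12 * <K> = -A^8 + 3*A^4 - 4 + 8*A^-4 - 10*A^-8 + 10*A^-12 - 10*A^-16 + 8*A^-20 - 5*A^-24 + 3*A^-28 - A^-32.
Substitute A = t^(-1/4), i.e. A^e → t^(-e/4): V(t) = -t^8 + 3*t^7 - 5*t^6 + 8*t^5 - 10*t^4 + 10*t^3 - 10*t^2 + 8*t - 4 + 3*t^-1 - t^-2

Answer: -t^8 + 3*t^7 - 5*t^6 + 8*t^5 - 10*t^4 + 10*t^3 - 10*t^2 + 8*t - 4 + 3*t^-1 - t^-2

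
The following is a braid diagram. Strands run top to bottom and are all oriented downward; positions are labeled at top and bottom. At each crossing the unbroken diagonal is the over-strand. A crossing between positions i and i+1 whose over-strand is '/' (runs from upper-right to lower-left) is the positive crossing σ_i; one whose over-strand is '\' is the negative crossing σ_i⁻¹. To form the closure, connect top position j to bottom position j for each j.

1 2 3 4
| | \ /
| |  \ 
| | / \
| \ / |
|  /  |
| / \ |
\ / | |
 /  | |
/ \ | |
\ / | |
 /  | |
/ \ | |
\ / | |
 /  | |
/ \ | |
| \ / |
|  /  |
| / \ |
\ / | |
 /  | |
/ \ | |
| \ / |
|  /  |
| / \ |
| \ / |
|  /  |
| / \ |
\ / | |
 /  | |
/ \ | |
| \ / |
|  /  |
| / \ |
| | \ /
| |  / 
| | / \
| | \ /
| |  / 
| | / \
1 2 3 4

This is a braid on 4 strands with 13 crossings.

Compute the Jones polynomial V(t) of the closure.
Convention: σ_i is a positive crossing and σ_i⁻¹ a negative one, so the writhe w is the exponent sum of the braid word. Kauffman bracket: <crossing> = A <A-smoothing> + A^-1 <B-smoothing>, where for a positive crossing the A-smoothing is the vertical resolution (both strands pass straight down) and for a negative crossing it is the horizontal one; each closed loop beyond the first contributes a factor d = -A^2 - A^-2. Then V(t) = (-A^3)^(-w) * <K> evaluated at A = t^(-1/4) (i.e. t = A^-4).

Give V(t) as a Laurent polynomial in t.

Reading the diagram top to bottom ('/'-over between positions i,i+1 = s_i, '\'-over = s_i^-1): braid word = s3^-1 s2 s1 s1 s1 s2 s1 s2 s2 s1 s2 s3 s3.
The presented braid s3^-1 s2 s1 s1 s1 s2 s1 s2 s2 s1 s2 s3 s3 on 4 strands reduces by inverse Markov moves (closure unchanged at each step):
  Deconjugate: the word is γ·β·γ⁻¹ with γ = s3^-1 (prefix) and γ⁻¹ = s3 (suffix); strip both.
  Destabilize: the word has the form β·s3 where s3 occurs only as the final letter (β ∈ B_3); drop it and the last strand → 3 strands.
Reduced to β = s2 s1 s1 s1 s2 s1 s2 s2 s1 s2 on 3 strands, 10 crossings.
Compute on β:
Braid: s2 s1 s1 s1 s2 s1 s2 s2 s1 s2 on 3 strands, 10 crossings.
Writhe w = (#positive) - (#negative) = 10 - 0 = 10.
State-sum expansion of <K>. There are 2^10 = 1024 states.
Each crossing splits two ways (0=vertical, 1=horizontal). The state's weight is A^(#A-smoothings - #B-smoothings) * d^(loops - 1).
Tabulate the states by total A-exponent and number of loops L (A-exp: L × count):
  A^10: L=3 ×1
  A^8: L=2 ×10
  A^6: L=1 ×25, L=3 ×20
  A^4: L=2 ×100, L=4 ×20
  A^2: L=1 ×36, L=3 ×164, L=5 ×10
  A^0: L=2 ×108, L=4 ×142, L=6 ×2
  A^-2: L=1 ×12, L=3 ×129, L=5 ×69
  A^-4: L=2 ×24, L=4 ×78, L=6 ×18
  A^-6: L=3 ×19, L=5 ×24, L=7 ×2
  A^-8: L=4 ×7, L=6 ×3
  A^-10: L=5 ×1
Each group contributes A^e * Σ count * d^(L-1):
Powers of d = -A^2 - A^-2: d^2 = A^4 + 2 + A^-4; d^3 = -A^6 - 3*A^2 - 3*A^-2 - A^-6; d^4 = A^8 + 4*A^4 + 6 + 4*A^-4 + A^-8; d^5 = -A^10 - 5*A^6 - 10*A^2 - 10*A^-2 - 5*A^-6 - A^-10; d^6 = A^12 + 6*A^8 + 15*A^4 + 20 + 15*A^-4 + 6*A^-8 + A^-12.
  A^10 * (d^2) = A^14 + 2*A^10 + A^6
  A^8 * (10*d) = -10*A^10 - 10*A^6
  A^6 * (25 + 20*d^2) = 20*A^10 + 65*A^6 + 20*A^2
  A^4 * (100*d + 20*d^3) = -20*A^10 - 160*A^6 - 160*A^2 - 20*A^-2
  A^2 * (36 + 164*d^2 + 10*d^4) = 10*A^10 + 204*A^6 + 424*A^2 + 204*A^-2 + 10*A^-6
  A^0 * (108*d + 142*d^3 + 2*d^5) = -2*A^10 - 152*A^6 - 554*A^2 - 554*A^-2 - 152*A^-6 - 2*A^-10
  A^-2 * (12 + 129*d^2 + 69*d^4) = 69*A^6 + 405*A^2 + 684*A^-2 + 405*A^-6 + 69*A^-10
  A^-4 * (24*d + 78*d^3 + 18*d^5) = -18*A^6 - 168*A^2 - 438*A^-2 - 438*A^-6 - 168*A^-10 - 18*A^-14
  A^-6 * (19*d^2 + 24*d^4 + 2*d^6) = 2*A^6 + 36*A^2 + 145*A^-2 + 222*A^-6 + 145*A^-10 + 36*A^-14 + 2*A^-18
  A^-8 * (7*d^3 + 3*d^5) = -3*A^2 - 22*A^-2 - 51*A^-6 - 51*A^-10 - 22*A^-14 - 3*A^-18
  A^-10 * (d^4) = A^-2 + 4*A^-6 + 6*A^-10 + 4*A^-14 + A^-18
Summing the groups: <K> = A^14 + A^6 - A^-10
Normalise by the writhe: (-A^3)^(-w) = (-A^3)^(-10) = A^-30, so f(A) = A^-30 * <K> = A^-16 + A^-24 - A^-40.
Substitute A = t^(-1/4), i.e. A^e → t^(-e/4): V(t) = -t^10 + t^6 + t^4

Answer: -t^10 + t^6 + t^4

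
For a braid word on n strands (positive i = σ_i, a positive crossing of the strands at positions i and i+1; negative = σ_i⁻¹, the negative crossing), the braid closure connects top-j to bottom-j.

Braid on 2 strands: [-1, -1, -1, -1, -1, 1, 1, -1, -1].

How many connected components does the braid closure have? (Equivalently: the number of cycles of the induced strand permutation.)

Track the strand permutation on 2 strands, starting from identity.
  step 1: s1^-1 swaps positions 1,2 -> [2 1]
  step 2: s1^-1 swaps positions 1,2 -> [1 2]
  step 3: s1^-1 swaps positions 1,2 -> [2 1]
  step 4: s1^-1 swaps positions 1,2 -> [1 2]
  step 5: s1^-1 swaps positions 1,2 -> [2 1]
  step 6: s1 swaps positions 1,2 -> [1 2]
  step 7: s1 swaps positions 1,2 -> [2 1]
  step 8: s1^-1 swaps positions 1,2 -> [1 2]
  step 9: s1^-1 swaps positions 1,2 -> [2 1]
Final permutation (position -> original strand): [2 1]
Closure components = cycle count of this permutation = 1.

Answer: 1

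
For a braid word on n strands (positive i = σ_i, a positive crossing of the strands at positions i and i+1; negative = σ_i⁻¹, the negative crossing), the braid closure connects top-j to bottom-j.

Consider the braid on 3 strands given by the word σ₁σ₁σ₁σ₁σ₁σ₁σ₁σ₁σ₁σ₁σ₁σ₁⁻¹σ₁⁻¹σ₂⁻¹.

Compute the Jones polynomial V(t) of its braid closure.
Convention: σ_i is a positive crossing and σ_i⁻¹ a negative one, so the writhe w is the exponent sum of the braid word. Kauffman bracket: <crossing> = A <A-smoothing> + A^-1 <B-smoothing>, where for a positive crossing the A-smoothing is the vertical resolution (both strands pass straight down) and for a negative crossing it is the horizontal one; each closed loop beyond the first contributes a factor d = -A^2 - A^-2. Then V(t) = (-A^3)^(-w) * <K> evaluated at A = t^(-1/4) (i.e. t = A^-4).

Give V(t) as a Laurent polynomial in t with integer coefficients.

-t^13 + t^12 - t^11 + t^10 - t^9 + t^8 - t^7 + t^6 + t^4

Derivation:
The presented braid s1 s1 s1 s1 s1 s1 s1 s1 s1 s1 s1 s1^-1 s1^-1 s2^-1 on 3 strands reduces by inverse Markov moves (closure unchanged at each step):
  Destabilize: the word has the form β·s2^-1 where s2^-1 occurs only as the final letter (β ∈ B_2); drop it and the last strand → 2 strands.
  Deconjugate: the word is γ·β·γ⁻¹ with γ = s1 s1 (prefix) and γ⁻¹ = s1^-1 s1^-1 (suffix); strip both.
Reduced to β = s1 s1 s1 s1 s1 s1 s1 s1 s1 on 2 strands, 9 crossings.
Compute on β:
Braid: s1 s1 s1 s1 s1 s1 s1 s1 s1 on 2 strands, 9 crossings.
Writhe w = (#positive) - (#negative) = 9 - 0 = 9.
Enumerate smoothing states for the bracket polynomial. There are 2^9 = 512 states.
Smooth each crossing (0=||, 1=⌣⌢); contribution A^(Σ sign_k(1-2s_k)) * d^(L-1).
Tabulate the states by total A-exponent and number of loops L (A-exp: L × count):
  A^9: L=2 ×1
  A^7: L=1 ×9
  A^5: L=2 ×36
  A^3: L=3 ×84
  A^1: L=4 ×126
  A^-1: L=5 ×126
  A^-3: L=6 ×84
  A^-5: L=7 ×36
  A^-7: L=8 ×9
  A^-9: L=9 ×1
Each group contributes A^e * Σ count * d^(L-1):
Powers of d = -A^2 - A^-2: d^2 = A^4 + 2 + A^-4; d^3 = -A^6 - 3*A^2 - 3*A^-2 - A^-6; d^4 = A^8 + 4*A^4 + 6 + 4*A^-4 + A^-8; d^5 = -A^10 - 5*A^6 - 10*A^2 - 10*A^-2 - 5*A^-6 - A^-10; d^6 = A^12 + 6*A^8 + 15*A^4 + 20 + 15*A^-4 + 6*A^-8 + A^-12; d^7 = -A^14 - 7*A^10 - 21*A^6 - 35*A^2 - 35*A^-2 - 21*A^-6 - 7*A^-10 - A^-14; d^8 = A^16 + 8*A^12 + 28*A^8 + 56*A^4 + 70 + 56*A^-4 + 28*A^-8 + 8*A^-12 + A^-16.
  A^9 * (d) = -A^11 - A^7
  A^7 * (9) = 9*A^7
  A^5 * (36*d) = -36*A^7 - 36*A^3
  A^3 * (84*d^2) = 84*A^7 + 168*A^3 + 84*A^-1
  A^1 * (126*d^3) = -126*A^7 - 378*A^3 - 378*A^-1 - 126*A^-5
  A^-1 * (126*d^4) = 126*A^7 + 504*A^3 + 756*A^-1 + 504*A^-5 + 126*A^-9
  A^-3 * (84*d^5) = -84*A^7 - 420*A^3 - 840*A^-1 - 840*A^-5 - 420*A^-9 - 84*A^-13
  A^-5 * (36*d^6) = 36*A^7 + 216*A^3 + 540*A^-1 + 720*A^-5 + 540*A^-9 + 216*A^-13 + 36*A^-17
  A^-7 * (9*d^7) = -9*A^7 - 63*A^3 - 189*A^-1 - 315*A^-5 - 315*A^-9 - 189*A^-13 - 63*A^-17 - 9*A^-21
  A^-9 * (d^8) = A^7 + 8*A^3 + 28*A^-1 + 56*A^-5 + 70*A^-9 + 56*A^-13 + 28*A^-17 + 8*A^-21 + A^-25
Summing the groups: <K> = -A^11 - A^3 + A^-1 - A^-5 + A^-9 - A^-13 + A^-17 - A^-21 + A^-25
Normalise by the writhe: (-A^3)^(-w) = (-A^3)^(-9) = -A^-27, so f(A) = -A^-27 * <K> = A^-16 + A^-24 - A^-28 + A^-32 - A^-36 + A^-40 - A^-44 + A^-48 - A^-52.
Substitute A = t^(-1/4), i.e. A^e → t^(-e/4): V(t) = -t^13 + t^12 - t^11 + t^10 - t^9 + t^8 - t^7 + t^6 + t^4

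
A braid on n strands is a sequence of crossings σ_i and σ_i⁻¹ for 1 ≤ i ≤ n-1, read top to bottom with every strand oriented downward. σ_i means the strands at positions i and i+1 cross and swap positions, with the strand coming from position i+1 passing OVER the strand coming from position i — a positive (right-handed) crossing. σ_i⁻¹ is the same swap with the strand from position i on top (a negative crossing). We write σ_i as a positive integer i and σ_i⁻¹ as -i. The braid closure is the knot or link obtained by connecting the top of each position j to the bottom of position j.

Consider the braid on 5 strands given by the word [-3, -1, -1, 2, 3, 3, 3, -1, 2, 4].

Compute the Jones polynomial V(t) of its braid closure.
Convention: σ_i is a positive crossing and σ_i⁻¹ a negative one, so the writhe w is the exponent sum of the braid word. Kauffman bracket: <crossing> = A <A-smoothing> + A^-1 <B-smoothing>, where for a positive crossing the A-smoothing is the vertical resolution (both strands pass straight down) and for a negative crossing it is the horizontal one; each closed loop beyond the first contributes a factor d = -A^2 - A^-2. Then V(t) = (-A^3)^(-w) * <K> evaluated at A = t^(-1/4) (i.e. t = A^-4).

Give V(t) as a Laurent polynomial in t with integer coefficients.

-t^5 + 2*t^4 - 3*t^3 + 4*t^2 - 4*t + 5 - 3*t^-1 + 2*t^-2 - t^-3

Derivation:
The presented braid s3^-1 s1^-1 s1^-1 s2 s3 s3 s3 s1^-1 s2 s4 on 5 strands reduces by inverse Markov moves (closure unchanged at each step):
  Destabilize: the word has the form β·s4 where s4 occurs only as the final letter (β ∈ B_4); drop it and the last strand → 4 strands.
Reduced to β = s3^-1 s1^-1 s1^-1 s2 s3 s3 s3 s1^-1 s2 on 4 strands, 9 crossings.
Compute on β:
Braid: s3^-1 s1^-1 s1^-1 s2 s3 s3 s3 s1^-1 s2 on 4 strands, 9 crossings.
Writhe w = (#positive) - (#negative) = 5 - 4 = 1.
State-sum expansion of <K>. There are 2^9 = 512 states.
Smooth each crossing (0=||, 1=⌣⌢); contribution A^(Σ sign_k(1-2s_k)) * d^(L-1).
Tabulate the states by total A-exponent and number of loops L (A-exp: L × count):
  A^9: L=4 ×1
  A^7: L=3 ×5, L=5 ×4
  A^5: L=2 ×10, L=4 ×23, L=6 ×3
  A^3: L=1 ×8, L=3 ×57, L=5 ×18, L=7 ×1
  A^1: L=2 ×70, L=4 ×50, L=6 ×6
  A^-1: L=1 ×33, L=3 ×75, L=5 ×18
  A^-3: L=2 ×51, L=4 ×32, L=6 ×1
  A^-5: L=3 ×32, L=5 ×4
  A^-7: L=4 ×9
  A^-9: L=5 ×1
Each group contributes A^e * Σ count * d^(L-1):
Powers of d = -A^2 - A^-2: d^2 = A^4 + 2 + A^-4; d^3 = -A^6 - 3*A^2 - 3*A^-2 - A^-6; d^4 = A^8 + 4*A^4 + 6 + 4*A^-4 + A^-8; d^5 = -A^10 - 5*A^6 - 10*A^2 - 10*A^-2 - 5*A^-6 - A^-10; d^6 = A^12 + 6*A^8 + 15*A^4 + 20 + 15*A^-4 + 6*A^-8 + A^-12.
  A^9 * (d^3) = -A^15 - 3*A^11 - 3*A^7 - A^3
  A^7 * (5*d^2 + 4*d^4) = 4*A^15 + 21*A^11 + 34*A^7 + 21*A^3 + 4*A^-1
  A^5 * (10*d + 23*d^3 + 3*d^5) = -3*A^15 - 38*A^11 - 109*A^7 - 109*A^3 - 38*A^-1 - 3*A^-5
  A^3 * (8 + 57*d^2 + 18*d^4 + d^6) = A^15 + 24*A^11 + 144*A^7 + 250*A^3 + 144*A^-1 + 24*A^-5 + A^-9
  A^1 * (70*d + 50*d^3 + 6*d^5) = -6*A^11 - 80*A^7 - 280*A^3 - 280*A^-1 - 80*A^-5 - 6*A^-9
  A^-1 * (33 + 75*d^2 + 18*d^4) = 18*A^7 + 147*A^3 + 291*A^-1 + 147*A^-5 + 18*A^-9
  A^-3 * (51*d + 32*d^3 + d^5) = -A^7 - 37*A^3 - 157*A^-1 - 157*A^-5 - 37*A^-9 - A^-13
  A^-5 * (32*d^2 + 4*d^4) = 4*A^3 + 48*A^-1 + 88*A^-5 + 48*A^-9 + 4*A^-13
  A^-7 * (9*d^3) = -9*A^-1 - 27*A^-5 - 27*A^-9 - 9*A^-13
  A^-9 * (d^4) = A^-1 + 4*A^-5 + 6*A^-9 + 4*A^-13 + A^-17
Summing the groups: <K> = A^15 - 2*A^11 + 3*A^7 - 5*A^3 + 4*A^-1 - 4*A^-5 + 3*A^-9 - 2*A^-13 + A^-17
Normalise by the writhe: (-A^3)^(-w) = (-A^3)^(-1) = -A^-3, so f(A) = -A^-3 * <K> = -A^12 + 2*A^8 - 3*A^4 + 5 - 4*A^-4 + 4*A^-8 - 3*A^-12 + 2*A^-16 - A^-20.
Substitute A = t^(-1/4), i.e. A^e → t^(-e/4): V(t) = -t^5 + 2*t^4 - 3*t^3 + 4*t^2 - 4*t + 5 - 3*t^-1 + 2*t^-2 - t^-3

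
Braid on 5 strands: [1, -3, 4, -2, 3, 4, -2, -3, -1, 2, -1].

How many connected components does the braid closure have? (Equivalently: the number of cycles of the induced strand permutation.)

Track the strand permutation on 5 strands, starting from identity.
  step 1: s1 swaps positions 1,2 -> [2 1 3 4 5]
  step 2: s3^-1 swaps positions 3,4 -> [2 1 4 3 5]
  step 3: s4 swaps positions 4,5 -> [2 1 4 5 3]
  step 4: s2^-1 swaps positions 2,3 -> [2 4 1 5 3]
  step 5: s3 swaps positions 3,4 -> [2 4 5 1 3]
  step 6: s4 swaps positions 4,5 -> [2 4 5 3 1]
  step 7: s2^-1 swaps positions 2,3 -> [2 5 4 3 1]
  step 8: s3^-1 swaps positions 3,4 -> [2 5 3 4 1]
  step 9: s1^-1 swaps positions 1,2 -> [5 2 3 4 1]
  step 10: s2 swaps positions 2,3 -> [5 3 2 4 1]
  step 11: s1^-1 swaps positions 1,2 -> [3 5 2 4 1]
Final permutation (position -> original strand): [3 5 2 4 1]
Closure components = cycle count of this permutation = 2.

Answer: 2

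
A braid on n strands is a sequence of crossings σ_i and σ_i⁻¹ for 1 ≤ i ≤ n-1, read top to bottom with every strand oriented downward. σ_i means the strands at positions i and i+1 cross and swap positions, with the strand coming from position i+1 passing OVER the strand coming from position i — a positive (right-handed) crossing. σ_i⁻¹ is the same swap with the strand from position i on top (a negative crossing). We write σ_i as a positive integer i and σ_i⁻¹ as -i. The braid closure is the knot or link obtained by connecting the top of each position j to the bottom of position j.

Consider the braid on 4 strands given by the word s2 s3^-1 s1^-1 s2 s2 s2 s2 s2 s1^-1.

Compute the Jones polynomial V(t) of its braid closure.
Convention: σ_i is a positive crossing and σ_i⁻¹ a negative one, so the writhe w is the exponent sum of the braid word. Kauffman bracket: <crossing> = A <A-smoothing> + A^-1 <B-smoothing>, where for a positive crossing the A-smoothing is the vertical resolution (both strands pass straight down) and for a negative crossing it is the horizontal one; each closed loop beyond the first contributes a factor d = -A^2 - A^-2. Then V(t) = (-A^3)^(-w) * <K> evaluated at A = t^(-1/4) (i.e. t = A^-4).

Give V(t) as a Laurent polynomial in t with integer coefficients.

Braid: s2 s3^-1 s1^-1 s2 s2 s2 s2 s2 s1^-1 on 4 strands, 9 crossings.
Writhe w = (#positive) - (#negative) = 6 - 3 = 3.
Enumerate smoothing states for the bracket polynomial. There are 2^9 = 512 states.
For each crossing: s=0 is the vertical smoothing, s=1 horizontal. Crossing k contributes A^(sign_k * (1 - 2*s_k)); loop factor d = -A^2 - A^-2.
Tabulate the states by total A-exponent and number of loops L (A-exp: L × count):
  A^9: L=3 ×1
  A^7: L=2 ×8, L=4 ×1
  A^5: L=1 ×17, L=3 ×19
  A^3: L=2 ×63, L=4 ×21
  A^1: L=3 ×111, L=5 ×15
  A^-1: L=4 ×120, L=6 ×6
  A^-3: L=5 ×83, L=7 ×1
  A^-5: L=6 ×36
  A^-7: L=7 ×9
  A^-9: L=8 ×1
Each group contributes A^e * Σ count * d^(L-1):
Powers of d = -A^2 - A^-2: d^2 = A^4 + 2 + A^-4; d^3 = -A^6 - 3*A^2 - 3*A^-2 - A^-6; d^4 = A^8 + 4*A^4 + 6 + 4*A^-4 + A^-8; d^5 = -A^10 - 5*A^6 - 10*A^2 - 10*A^-2 - 5*A^-6 - A^-10; d^6 = A^12 + 6*A^8 + 15*A^4 + 20 + 15*A^-4 + 6*A^-8 + A^-12; d^7 = -A^14 - 7*A^10 - 21*A^6 - 35*A^2 - 35*A^-2 - 21*A^-6 - 7*A^-10 - A^-14.
  A^9 * (d^2) = A^13 + 2*A^9 + A^5
  A^7 * (8*d + d^3) = -A^13 - 11*A^9 - 11*A^5 - A
  A^5 * (17 + 19*d^2) = 19*A^9 + 55*A^5 + 19*A
  A^3 * (63*d + 21*d^3) = -21*A^9 - 126*A^5 - 126*A - 21*A^-3
  A^1 * (111*d^2 + 15*d^4) = 15*A^9 + 171*A^5 + 312*A + 171*A^-3 + 15*A^-7
  A^-1 * (120*d^3 + 6*d^5) = -6*A^9 - 150*A^5 - 420*A - 420*A^-3 - 150*A^-7 - 6*A^-11
  A^-3 * (83*d^4 + d^6) = A^9 + 89*A^5 + 347*A + 518*A^-3 + 347*A^-7 + 89*A^-11 + A^-15
  A^-5 * (36*d^5) = -36*A^5 - 180*A - 360*A^-3 - 360*A^-7 - 180*A^-11 - 36*A^-15
  A^-7 * (9*d^6) = 9*A^5 + 54*A + 135*A^-3 + 180*A^-7 + 135*A^-11 + 54*A^-15 + 9*A^-19
  A^-9 * (d^7) = -A^5 - 7*A - 21*A^-3 - 35*A^-7 - 35*A^-11 - 21*A^-15 - 7*A^-19 - A^-23
Summing the groups: <K> = -A^9 + A^5 - 2*A + 2*A^-3 - 3*A^-7 + 3*A^-11 - 2*A^-15 + 2*A^-19 - A^-23
Normalise by the writhe: (-A^3)^(-w) = (-A^3)^(-3) = -A^-9, so f(A) = -A^-9 * <K> = 1 - A^-4 + 2*A^-8 - 2*A^-12 + 3*A^-16 - 3*A^-20 + 2*A^-24 - 2*A^-28 + A^-32.
Substitute A = t^(-1/4), i.e. A^e → t^(-e/4): V(t) = t^8 - 2*t^7 + 2*t^6 - 3*t^5 + 3*t^4 - 2*t^3 + 2*t^2 - t + 1

Answer: t^8 - 2*t^7 + 2*t^6 - 3*t^5 + 3*t^4 - 2*t^3 + 2*t^2 - t + 1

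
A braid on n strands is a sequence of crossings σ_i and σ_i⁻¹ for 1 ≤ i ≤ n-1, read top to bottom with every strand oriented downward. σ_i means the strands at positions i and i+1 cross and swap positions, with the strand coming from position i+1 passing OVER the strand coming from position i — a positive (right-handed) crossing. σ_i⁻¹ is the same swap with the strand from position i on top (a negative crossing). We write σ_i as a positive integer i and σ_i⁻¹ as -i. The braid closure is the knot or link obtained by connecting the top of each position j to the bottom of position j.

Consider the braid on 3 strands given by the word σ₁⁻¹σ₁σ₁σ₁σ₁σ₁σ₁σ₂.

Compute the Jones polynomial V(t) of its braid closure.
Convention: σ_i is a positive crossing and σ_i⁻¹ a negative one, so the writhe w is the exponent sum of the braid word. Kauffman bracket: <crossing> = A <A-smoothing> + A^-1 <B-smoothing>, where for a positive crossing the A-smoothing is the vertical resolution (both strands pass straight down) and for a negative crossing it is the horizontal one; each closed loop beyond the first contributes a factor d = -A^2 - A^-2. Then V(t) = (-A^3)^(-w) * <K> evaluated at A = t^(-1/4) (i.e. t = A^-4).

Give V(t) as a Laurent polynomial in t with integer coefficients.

-t^7 + t^6 - t^5 + t^4 + t^2

Derivation:
The presented braid s1^-1 s1 s1 s1 s1 s1 s1 s2 on 3 strands reduces by inverse Markov moves (closure unchanged at each step):
  Destabilize: the word has the form β·s2 where s2 occurs only as the final letter (β ∈ B_2); drop it and the last strand → 2 strands.
  Deconjugate: the word is γ·β·γ⁻¹ with γ = s1^-1 (prefix) and γ⁻¹ = s1 (suffix); strip both.
Reduced to β = s1 s1 s1 s1 s1 on 2 strands, 5 crossings.
Compute on β:
Braid: s1 s1 s1 s1 s1 on 2 strands, 5 crossings.
Writhe w = (#positive) - (#negative) = 5 - 0 = 5.
State-sum expansion of <K>. There are 2^5 = 32 states.
Each crossing splits two ways (0=vertical, 1=horizontal). The state's weight is A^(#A-smoothings - #B-smoothings) * d^(loops - 1).
  state 00000: A-exp=+5, loops=2, term = A^5 * d^1
  state 00001: A-exp=+3, loops=1, term = A^3 * d^0
  state 00010: A-exp=+3, loops=1, term = A^3 * d^0
  state 00011: A-exp=+1, loops=2, term = A^1 * d^1
  state 00100: A-exp=+3, loops=1, term = A^3 * d^0
  state 00101: A-exp=+1, loops=2, term = A^1 * d^1
  state 00110: A-exp=+1, loops=2, term = A^1 * d^1
  state 00111: A-exp=-1, loops=3, term = A^-1 * d^2
  state 01000: A-exp=+3, loops=1, term = A^3 * d^0
  state 01001: A-exp=+1, loops=2, term = A^1 * d^1
  state 01010: A-exp=+1, loops=2, term = A^1 * d^1
  state 01011: A-exp=-1, loops=3, term = A^-1 * d^2
  state 01100: A-exp=+1, loops=2, term = A^1 * d^1
  state 01101: A-exp=-1, loops=3, term = A^-1 * d^2
  state 01110: A-exp=-1, loops=3, term = A^-1 * d^2
  state 01111: A-exp=-3, loops=4, term = A^-3 * d^3
  state 10000: A-exp=+3, loops=1, term = A^3 * d^0
  state 10001: A-exp=+1, loops=2, term = A^1 * d^1
  state 10010: A-exp=+1, loops=2, term = A^1 * d^1
  state 10011: A-exp=-1, loops=3, term = A^-1 * d^2
  state 10100: A-exp=+1, loops=2, term = A^1 * d^1
  state 10101: A-exp=-1, loops=3, term = A^-1 * d^2
  state 10110: A-exp=-1, loops=3, term = A^-1 * d^2
  state 10111: A-exp=-3, loops=4, term = A^-3 * d^3
  state 11000: A-exp=+1, loops=2, term = A^1 * d^1
  state 11001: A-exp=-1, loops=3, term = A^-1 * d^2
  state 11010: A-exp=-1, loops=3, term = A^-1 * d^2
  state 11011: A-exp=-3, loops=4, term = A^-3 * d^3
  state 11100: A-exp=-1, loops=3, term = A^-1 * d^2
  state 11101: A-exp=-3, loops=4, term = A^-3 * d^3
  state 11110: A-exp=-3, loops=4, term = A^-3 * d^3
  state 11111: A-exp=-5, loops=5, term = A^-5 * d^4
Collect the terms by A-exponent (count of states per loop number):
Powers of d = -A^2 - A^-2: d^2 = A^4 + 2 + A^-4; d^3 = -A^6 - 3*A^2 - 3*A^-2 - A^-6; d^4 = A^8 + 4*A^4 + 6 + 4*A^-4 + A^-8.
  A^5 * (d) = -A^7 - A^3
  A^3 * (5) = 5*A^3
  A^1 * (10*d) = -10*A^3 - 10*A^-1
  A^-1 * (10*d^2) = 10*A^3 + 20*A^-1 + 10*A^-5
  A^-3 * (5*d^3) = -5*A^3 - 15*A^-1 - 15*A^-5 - 5*A^-9
  A^-5 * (d^4) = A^3 + 4*A^-1 + 6*A^-5 + 4*A^-9 + A^-13
Summing the groups: <K> = -A^7 - A^-1 + A^-5 - A^-9 + A^-13
Normalise by the writhe: (-A^3)^(-w) = (-A^3)^(-5) = -A^-15, so f(A) = -A^-15 * <K> = A^-8 + A^-16 - A^-20 + A^-24 - A^-28.
Substitute A = t^(-1/4), i.e. A^e → t^(-e/4): V(t) = -t^7 + t^6 - t^5 + t^4 + t^2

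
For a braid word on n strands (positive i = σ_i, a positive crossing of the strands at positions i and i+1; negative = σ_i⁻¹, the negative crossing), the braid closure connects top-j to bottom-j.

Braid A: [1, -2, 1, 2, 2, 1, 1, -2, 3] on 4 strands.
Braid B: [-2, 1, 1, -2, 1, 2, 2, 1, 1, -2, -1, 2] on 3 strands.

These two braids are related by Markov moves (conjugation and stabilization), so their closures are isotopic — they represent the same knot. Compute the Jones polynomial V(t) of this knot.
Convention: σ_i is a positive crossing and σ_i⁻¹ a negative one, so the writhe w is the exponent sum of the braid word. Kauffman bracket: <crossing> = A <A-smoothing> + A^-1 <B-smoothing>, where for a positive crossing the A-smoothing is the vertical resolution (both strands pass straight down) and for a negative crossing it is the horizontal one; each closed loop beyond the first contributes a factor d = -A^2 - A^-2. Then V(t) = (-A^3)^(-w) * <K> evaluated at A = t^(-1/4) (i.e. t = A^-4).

Markov-equivalent braids have isotopic closures, hence identical knot invariants. Strip the Markov moves from each word to reach a common short braid β, then compute V(t) once on β.
Braid A: s1 s2^-1 s1 s2 s2 s1 s1 s2^-1 s3 on 4 strands reduces by inverse Markov moves (closure unchanged at each step):
  Destabilize: the word has the form β·s3 where s3 occurs only as the final letter (β ∈ B_3); drop it and the last strand → 3 strands.
Reduced to β = s1 s2^-1 s1 s2 s2 s1 s1 s2^-1 on 3 strands, 8 crossings.
Braid B: s2^-1 s1 s1 s2^-1 s1 s2 s2 s1 s1 s2^-1 s1^-1 s2 on 3 strands reduces by inverse Markov moves (closure unchanged at each step):
  Deconjugate: the word is γ·β·γ⁻¹ with γ = s2^-1 s1 (prefix) and γ⁻¹ = s1^-1 s2 (suffix); strip both.
Reduced to β = s1 s2^-1 s1 s2 s2 s1 s1 s2^-1 on 3 strands, 8 crossings.
Both give the same β = s1 s2^-1 s1 s2 s2 s1 s1 s2^-1 on 3 strands, so one state sum suffices:
Braid: s1 s2^-1 s1 s2 s2 s1 s1 s2^-1 on 3 strands, 8 crossings.
Writhe w = (#positive) - (#negative) = 6 - 2 = 4.
Computing the Kauffman bracket via state sum. There are 2^8 = 256 states.
Each crossing splits two ways (0=vertical, 1=horizontal). The state's weight is A^(#A-smoothings - #B-smoothings) * d^(loops - 1).
Tabulate the states by total A-exponent and number of loops L (A-exp: L × count):
  A^8: L=3 ×1
  A^6: L=2 ×6, L=4 ×2
  A^4: L=1 ×11, L=3 ×16, L=5 ×1
  A^2: L=2 ×47, L=4 ×9
  A^0: L=1 ×26, L=3 ×43, L=5 ×1
  A^-2: L=2 ×41, L=4 ×15
  A^-4: L=3 ×26, L=5 ×2
  A^-6: L=4 ×8
  A^-8: L=5 ×1
Each group contributes A^e * Σ count * d^(L-1):
Powers of d = -A^2 - A^-2: d^2 = A^4 + 2 + A^-4; d^3 = -A^6 - 3*A^2 - 3*A^-2 - A^-6; d^4 = A^8 + 4*A^4 + 6 + 4*A^-4 + A^-8.
  A^8 * (d^2) = A^12 + 2*A^8 + A^4
  A^6 * (6*d + 2*d^3) = -2*A^12 - 12*A^8 - 12*A^4 - 2
  A^4 * (11 + 16*d^2 + d^4) = A^12 + 20*A^8 + 49*A^4 + 20 + A^-4
  A^2 * (47*d + 9*d^3) = -9*A^8 - 74*A^4 - 74 - 9*A^-4
  A^0 * (26 + 43*d^2 + d^4) = A^8 + 47*A^4 + 118 + 47*A^-4 + A^-8
  A^-2 * (41*d + 15*d^3) = -15*A^4 - 86 - 86*A^-4 - 15*A^-8
  A^-4 * (26*d^2 + 2*d^4) = 2*A^4 + 34 + 64*A^-4 + 34*A^-8 + 2*A^-12
  A^-6 * (8*d^3) = -8 - 24*A^-4 - 24*A^-8 - 8*A^-12
  A^-8 * (d^4) = 1 + 4*A^-4 + 6*A^-8 + 4*A^-12 + A^-16
Summing the groups: <K> = 2*A^8 - 2*A^4 + 3 - 3*A^-4 + 2*A^-8 - 2*A^-12 + A^-16
Normalise by the writhe: (-A^3)^(-w) = (-A^3)^(-4) = A^-12, so f(A) = A^-12 * <K> = 2*A^-4 - 2*A^-8 + 3*A^-12 - 3*A^-16 + 2*A^-20 - 2*A^-24 + A^-28.
Substitute A = t^(-1/4), i.e. A^e → t^(-e/4): V(t) = t^7 - 2*t^6 + 2*t^5 - 3*t^4 + 3*t^3 - 2*t^2 + 2*t

Answer: t^7 - 2*t^6 + 2*t^5 - 3*t^4 + 3*t^3 - 2*t^2 + 2*t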